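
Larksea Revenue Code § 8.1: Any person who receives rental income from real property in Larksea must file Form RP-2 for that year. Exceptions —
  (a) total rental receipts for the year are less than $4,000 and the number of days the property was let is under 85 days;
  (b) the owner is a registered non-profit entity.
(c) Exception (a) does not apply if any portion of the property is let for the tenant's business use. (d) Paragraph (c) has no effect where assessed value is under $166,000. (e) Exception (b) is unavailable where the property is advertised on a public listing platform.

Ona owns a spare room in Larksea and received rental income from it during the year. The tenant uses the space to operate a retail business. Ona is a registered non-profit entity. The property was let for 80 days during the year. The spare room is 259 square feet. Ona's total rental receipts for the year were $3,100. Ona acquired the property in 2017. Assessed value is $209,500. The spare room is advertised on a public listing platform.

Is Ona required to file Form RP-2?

Yes — Ona must file Form RP-2.

All of (a)'s requirements are met (total rental receipts for the year are $3,100, less than the $4,000 limit; the number of days the property was let is 80 days, under the 85 days limit). But applying paragraphs (c)–(d): (c) operates against (a): the space is let for business use. (d) is inapplicable (assessed value is $209,500, not under $166,000), so (c) stands. So (a) is unavailable.
All of (b)'s requirements are met (Ona is a registered non-profit). But: (e) operates against (b): the property is publicly advertised. So (b) is unavailable.
No exception is made out. Ona falls within the general rule.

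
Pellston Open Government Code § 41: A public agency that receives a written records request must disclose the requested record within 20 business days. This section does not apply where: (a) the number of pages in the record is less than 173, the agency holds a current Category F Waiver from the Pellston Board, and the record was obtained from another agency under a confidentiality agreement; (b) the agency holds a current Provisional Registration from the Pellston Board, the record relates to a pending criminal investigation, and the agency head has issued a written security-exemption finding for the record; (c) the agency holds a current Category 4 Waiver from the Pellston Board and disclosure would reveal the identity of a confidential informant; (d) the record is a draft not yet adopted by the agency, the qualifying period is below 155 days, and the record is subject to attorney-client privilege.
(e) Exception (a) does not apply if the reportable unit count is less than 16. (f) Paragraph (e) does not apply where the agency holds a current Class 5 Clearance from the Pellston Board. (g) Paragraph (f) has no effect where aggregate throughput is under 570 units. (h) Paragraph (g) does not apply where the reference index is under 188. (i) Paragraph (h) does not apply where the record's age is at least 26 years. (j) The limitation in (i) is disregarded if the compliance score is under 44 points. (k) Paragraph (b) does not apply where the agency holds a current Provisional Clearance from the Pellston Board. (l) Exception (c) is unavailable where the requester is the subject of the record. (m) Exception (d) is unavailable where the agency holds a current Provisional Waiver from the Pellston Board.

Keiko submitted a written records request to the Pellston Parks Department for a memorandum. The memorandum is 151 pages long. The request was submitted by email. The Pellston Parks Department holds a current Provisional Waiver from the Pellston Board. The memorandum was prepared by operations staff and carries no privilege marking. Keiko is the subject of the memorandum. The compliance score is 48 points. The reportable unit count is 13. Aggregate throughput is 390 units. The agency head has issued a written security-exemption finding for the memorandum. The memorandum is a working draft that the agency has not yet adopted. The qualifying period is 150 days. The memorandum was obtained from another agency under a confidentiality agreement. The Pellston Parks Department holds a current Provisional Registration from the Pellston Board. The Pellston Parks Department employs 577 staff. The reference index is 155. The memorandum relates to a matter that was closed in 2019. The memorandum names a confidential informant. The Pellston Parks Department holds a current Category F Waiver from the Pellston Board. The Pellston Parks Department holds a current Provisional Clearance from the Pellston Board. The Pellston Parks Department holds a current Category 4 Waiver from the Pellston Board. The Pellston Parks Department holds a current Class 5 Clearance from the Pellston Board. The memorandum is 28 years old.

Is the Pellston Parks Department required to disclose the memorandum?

Exception (a): the number of pages in the record is 151, less than the 173 limit; a current Category F Waiver is held; the memorandum was obtained under a confidentiality agreement — every condition holds. Turning to paragraphs (e)–(j): (e) is engaged — the reportable unit count is 13, less than the 16 limit. (f) is engaged (a current Class 5 Clearance is held), but is itself disapplied by (g): (g) operates — aggregate throughput is 390 units, under the 570 units limit. (h) is engaged (the reference index is 155, under the 188 limit), but is set aside by (i): (i) is triggered — the record's age is 28 years, meeting the 26 years threshold. (j) does not operate here (the compliance score is 48 points, not under 44 points), so (i) stands. Exception (a) does not apply.
Exception (b) fails — the memorandum relates to a closed matter.
Exception (c)'s conditions are all satisfied: a current Category 4 Waiver is held; the memorandum names a confidential informant. Turning to paragraph (l): (l) operates against (c): Keiko is the subject of the memorandum. Exception (c) does not apply.
Exception (d) requires that the record is subject to attorney-client privilege; but the memorandum carries no privilege marking, so (d) is unavailable.
Every exception is unavailable, so the rule governs.

Yes — the Pellston Parks Department must disclose the memorandum.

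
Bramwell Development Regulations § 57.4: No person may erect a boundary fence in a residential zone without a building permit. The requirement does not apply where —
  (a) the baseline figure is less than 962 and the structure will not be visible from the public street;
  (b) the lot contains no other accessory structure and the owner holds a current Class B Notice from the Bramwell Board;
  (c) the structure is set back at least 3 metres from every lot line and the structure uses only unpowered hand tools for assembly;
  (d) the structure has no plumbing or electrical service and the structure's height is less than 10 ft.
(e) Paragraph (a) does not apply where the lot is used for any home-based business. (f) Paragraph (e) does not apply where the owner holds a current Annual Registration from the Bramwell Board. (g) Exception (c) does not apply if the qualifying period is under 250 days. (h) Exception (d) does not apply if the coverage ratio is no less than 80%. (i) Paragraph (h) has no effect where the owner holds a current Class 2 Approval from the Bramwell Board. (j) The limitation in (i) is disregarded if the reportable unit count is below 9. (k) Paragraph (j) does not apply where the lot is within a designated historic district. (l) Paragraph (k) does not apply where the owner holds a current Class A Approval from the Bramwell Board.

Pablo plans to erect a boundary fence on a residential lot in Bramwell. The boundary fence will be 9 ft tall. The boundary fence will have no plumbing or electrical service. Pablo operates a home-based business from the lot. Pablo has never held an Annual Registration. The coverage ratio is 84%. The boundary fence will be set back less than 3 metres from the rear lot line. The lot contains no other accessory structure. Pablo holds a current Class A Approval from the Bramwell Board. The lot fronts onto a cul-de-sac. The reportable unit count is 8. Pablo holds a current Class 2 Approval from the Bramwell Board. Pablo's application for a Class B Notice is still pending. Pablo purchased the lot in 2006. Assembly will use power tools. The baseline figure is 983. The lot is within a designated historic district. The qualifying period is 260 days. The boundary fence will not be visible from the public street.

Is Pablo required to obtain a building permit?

Yes — Pablo must obtain a building permit.

Exception (a) requires that the baseline figure is less than 962; but the baseline figure is 983, not less than 962, so (a) is unavailable.
Exception (b) fails — the Class B Notice is not current.
Exception (c) fails — the rear setback is under 3 m.
All of (d)'s requirements are met (there is no plumbing or electrical service; the structure's height is 9 ft, less than the 10 ft limit). However, paragraphs (h)–(l) must be considered: (h) operates — the coverage ratio is 84%, meeting the 80% threshold. (i) would limit (h) — a current Class 2 Approval is held — but (j) sets (i) aside: (j) operates against (i): the reportable unit count is 8, below the 9 limit. (k) would limit (j) — the lot is in a historic district — but (l) sets (k) aside: (l) operates — a current Class A Approval is held. Exception (d) does not apply.
No exception is made out. Pablo falls within the general rule.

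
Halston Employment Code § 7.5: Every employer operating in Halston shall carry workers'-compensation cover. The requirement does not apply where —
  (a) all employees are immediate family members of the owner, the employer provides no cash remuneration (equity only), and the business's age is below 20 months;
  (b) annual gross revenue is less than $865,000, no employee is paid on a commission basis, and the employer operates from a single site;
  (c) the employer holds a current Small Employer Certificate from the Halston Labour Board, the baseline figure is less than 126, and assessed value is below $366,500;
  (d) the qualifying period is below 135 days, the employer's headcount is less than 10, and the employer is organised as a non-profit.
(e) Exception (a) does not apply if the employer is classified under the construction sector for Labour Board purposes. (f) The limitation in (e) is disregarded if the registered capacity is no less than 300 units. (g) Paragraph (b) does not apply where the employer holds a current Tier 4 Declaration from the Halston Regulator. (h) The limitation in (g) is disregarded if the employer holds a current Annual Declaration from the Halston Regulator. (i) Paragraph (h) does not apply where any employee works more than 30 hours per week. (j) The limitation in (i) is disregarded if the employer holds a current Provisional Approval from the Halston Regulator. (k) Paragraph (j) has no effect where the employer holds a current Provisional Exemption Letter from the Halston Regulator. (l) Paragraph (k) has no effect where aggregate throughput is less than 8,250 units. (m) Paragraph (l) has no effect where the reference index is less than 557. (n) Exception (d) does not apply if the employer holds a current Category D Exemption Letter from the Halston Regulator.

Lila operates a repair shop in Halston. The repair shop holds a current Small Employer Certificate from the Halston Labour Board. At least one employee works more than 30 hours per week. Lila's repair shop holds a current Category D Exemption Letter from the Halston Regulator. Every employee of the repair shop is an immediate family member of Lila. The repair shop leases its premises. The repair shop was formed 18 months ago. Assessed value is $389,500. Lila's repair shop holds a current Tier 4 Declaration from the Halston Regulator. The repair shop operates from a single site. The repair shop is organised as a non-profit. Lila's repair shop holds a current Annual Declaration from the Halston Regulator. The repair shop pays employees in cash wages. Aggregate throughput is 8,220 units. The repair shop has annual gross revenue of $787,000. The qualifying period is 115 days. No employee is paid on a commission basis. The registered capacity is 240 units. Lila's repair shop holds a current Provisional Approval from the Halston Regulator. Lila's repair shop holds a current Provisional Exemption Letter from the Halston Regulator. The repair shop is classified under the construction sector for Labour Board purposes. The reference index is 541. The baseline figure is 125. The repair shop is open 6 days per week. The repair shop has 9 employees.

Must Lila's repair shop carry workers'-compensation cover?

Yes — Lila's repair shop must carry workers'-compensation cover.

Exception (a) does not apply: employees are paid cash wages.
Exception (b)'s conditions are all satisfied: annual gross revenue is $787,000, less than the $865,000 limit; no employee is paid on commission; the employer operates from a single site. But applying paragraphs (g)–(m): (g) is triggered — a current Tier 4 Declaration is held. (h) would limit (g) — a current Annual Declaration is held — but (i) sets (h) aside: (i) operates against (h): at least one employee exceeds 30 hours/week. (j) operates (a current Provisional Approval is held), but is displaced by (k): (k) is engaged — a current Provisional Exemption Letter is held. (l) is triggered (aggregate throughput is 8,220 units, less than the 8,250 units limit), but is itself disapplied by (m): (m) is triggered — the reference index is 541, less than the 557 limit. Exception (b) does not apply.
Exception (c) requires that assessed value is below $366,500; but assessed value is $389,500, not below $366,500, so (c) is unavailable.
Exception (d)'s conditions are all satisfied: the qualifying period is 115 days, below the 135 days limit; the employer's headcount is 9, less than the 10 limit; the employer is a non-profit. Turning to paragraph (n): (n) operates against (d): a current Category D Exemption Letter is held. (d) is therefore removed.
Every exception is unavailable, so the rule governs.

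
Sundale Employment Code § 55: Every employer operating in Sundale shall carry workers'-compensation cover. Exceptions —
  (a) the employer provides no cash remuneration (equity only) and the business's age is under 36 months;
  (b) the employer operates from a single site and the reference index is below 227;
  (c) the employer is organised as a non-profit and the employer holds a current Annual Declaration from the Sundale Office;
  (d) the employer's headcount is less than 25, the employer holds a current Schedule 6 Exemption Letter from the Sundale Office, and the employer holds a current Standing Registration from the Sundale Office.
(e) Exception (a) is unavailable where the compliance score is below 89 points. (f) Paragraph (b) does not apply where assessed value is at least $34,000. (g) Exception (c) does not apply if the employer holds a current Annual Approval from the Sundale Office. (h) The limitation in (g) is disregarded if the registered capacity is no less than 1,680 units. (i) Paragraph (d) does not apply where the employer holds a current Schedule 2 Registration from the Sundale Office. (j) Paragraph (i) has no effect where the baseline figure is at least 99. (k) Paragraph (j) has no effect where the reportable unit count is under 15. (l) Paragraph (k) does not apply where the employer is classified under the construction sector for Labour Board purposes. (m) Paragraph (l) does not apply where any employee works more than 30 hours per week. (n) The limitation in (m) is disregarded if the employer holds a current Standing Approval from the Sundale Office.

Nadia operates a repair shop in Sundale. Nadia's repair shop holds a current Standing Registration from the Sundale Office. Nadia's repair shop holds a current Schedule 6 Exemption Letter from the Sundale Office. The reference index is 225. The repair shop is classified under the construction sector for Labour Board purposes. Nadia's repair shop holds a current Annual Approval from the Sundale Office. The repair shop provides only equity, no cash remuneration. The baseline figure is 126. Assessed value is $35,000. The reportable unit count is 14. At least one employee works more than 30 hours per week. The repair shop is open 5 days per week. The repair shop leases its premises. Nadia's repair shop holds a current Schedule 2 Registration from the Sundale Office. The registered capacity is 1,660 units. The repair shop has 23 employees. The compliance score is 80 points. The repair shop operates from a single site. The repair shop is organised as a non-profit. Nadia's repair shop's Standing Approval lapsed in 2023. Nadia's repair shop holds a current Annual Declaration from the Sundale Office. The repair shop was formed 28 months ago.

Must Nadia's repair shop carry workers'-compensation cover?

Yes — Nadia's repair shop must carry workers'-compensation cover.

Exception (a) is satisfied on its face — remuneration is equity-only; the business's age is 28 months, under the 36 months limit. Turning to paragraph (e): (e) operates against (a): the compliance score is 80 points, below the 89 points limit. (a) is therefore removed.
Exception (b)'s conditions are all satisfied: the employer operates from a single site; the reference index is 225, below the 227 limit. But: (f) operates against (b): assessed value is $35,000, meeting the $34,000 threshold. So (b) is unavailable.
All of (c)'s requirements are met (the employer is a non-profit; a current Annual Declaration is held). Turning to paragraphs (g)–(h): (g) operates against (c): a current Annual Approval is held. (h) is not triggered (the registered capacity is 1,660 units, short of 1,680 units), so (g) stands. So (c) is unavailable.
All of (d)'s requirements are met (the employer's headcount is 23, less than the 25 limit; a current Schedule 6 Exemption Letter is held; a current Standing Registration is held). Turning to paragraphs (i)–(n): (i) applies — a current Schedule 2 Registration is held. (j) operates (the baseline figure is 126, meeting the 99 threshold), but is displaced by (k): (k) applies — the reportable unit count is 14, under the 15 limit. (l) would limit (k) — the repair shop is classified under the construction sector — but (m) sets (l) aside: (m) operates against (l): at least one employee exceeds 30 hours/week. (n), which would lift (m), is not engaged — there is no Standing Approval in force. Exception (d) does not apply.
No exception is made out. Nadia's repair shop falls within the general rule.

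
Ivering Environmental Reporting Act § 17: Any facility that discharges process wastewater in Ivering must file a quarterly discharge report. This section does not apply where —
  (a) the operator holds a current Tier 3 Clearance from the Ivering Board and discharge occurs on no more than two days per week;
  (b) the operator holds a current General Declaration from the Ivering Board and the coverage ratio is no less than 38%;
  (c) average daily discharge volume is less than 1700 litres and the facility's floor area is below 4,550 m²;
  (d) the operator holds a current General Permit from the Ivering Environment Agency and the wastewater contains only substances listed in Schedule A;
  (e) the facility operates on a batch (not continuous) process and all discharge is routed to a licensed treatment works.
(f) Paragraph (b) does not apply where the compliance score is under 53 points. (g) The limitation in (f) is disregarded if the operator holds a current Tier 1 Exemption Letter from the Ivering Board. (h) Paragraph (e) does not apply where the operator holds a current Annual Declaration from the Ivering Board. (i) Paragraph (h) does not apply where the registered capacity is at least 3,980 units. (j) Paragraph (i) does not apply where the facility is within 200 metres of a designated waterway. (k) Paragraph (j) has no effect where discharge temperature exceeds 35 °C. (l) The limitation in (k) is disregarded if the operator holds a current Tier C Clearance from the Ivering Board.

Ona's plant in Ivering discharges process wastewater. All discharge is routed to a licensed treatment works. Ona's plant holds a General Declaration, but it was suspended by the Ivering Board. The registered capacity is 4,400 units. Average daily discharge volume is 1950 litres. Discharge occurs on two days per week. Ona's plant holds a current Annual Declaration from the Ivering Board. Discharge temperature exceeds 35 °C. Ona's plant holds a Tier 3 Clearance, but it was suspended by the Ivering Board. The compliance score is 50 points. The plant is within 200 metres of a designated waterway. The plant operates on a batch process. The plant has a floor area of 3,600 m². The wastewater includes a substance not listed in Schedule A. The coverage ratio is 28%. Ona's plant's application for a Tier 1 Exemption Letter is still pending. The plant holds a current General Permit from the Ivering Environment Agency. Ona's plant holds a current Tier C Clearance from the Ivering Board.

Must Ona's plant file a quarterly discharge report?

Yes — Ona's plant must file a quarterly discharge report.

Exception (a) does not apply: the Tier 3 Clearance is not current.
Exception (b) requires that the operator holds a current General Declaration from the Ivering Board; but there is no General Declaration in force, so (b) is unavailable.
Exception (c) does not apply: average daily discharge volume is 1950 litres, not less than 1700 litres.
Exception (d) requires that the wastewater contains only substances listed in Schedule A; but the wastewater includes a non-Schedule-A substance, so (d) is unavailable.
Exception (e) is satisfied on its face — the facility operates on a batch process; discharge is routed to a licensed treatment works. Turning to paragraphs (h)–(l): (h) operates — a current Annual Declaration is held. (i) would limit (h) — the registered capacity is 4,400 units, meeting the 3,980 units threshold — but (j) sets (i) aside: (j) operates — the plant is within 200 m of a designated waterway. (k) is triggered (discharge temperature exceeds 35 °C), but is set aside by (l): (l) operates against (k): a current Tier C Clearance is held. So (e) is unavailable.
None of the exceptions is available; § 17 applies in full.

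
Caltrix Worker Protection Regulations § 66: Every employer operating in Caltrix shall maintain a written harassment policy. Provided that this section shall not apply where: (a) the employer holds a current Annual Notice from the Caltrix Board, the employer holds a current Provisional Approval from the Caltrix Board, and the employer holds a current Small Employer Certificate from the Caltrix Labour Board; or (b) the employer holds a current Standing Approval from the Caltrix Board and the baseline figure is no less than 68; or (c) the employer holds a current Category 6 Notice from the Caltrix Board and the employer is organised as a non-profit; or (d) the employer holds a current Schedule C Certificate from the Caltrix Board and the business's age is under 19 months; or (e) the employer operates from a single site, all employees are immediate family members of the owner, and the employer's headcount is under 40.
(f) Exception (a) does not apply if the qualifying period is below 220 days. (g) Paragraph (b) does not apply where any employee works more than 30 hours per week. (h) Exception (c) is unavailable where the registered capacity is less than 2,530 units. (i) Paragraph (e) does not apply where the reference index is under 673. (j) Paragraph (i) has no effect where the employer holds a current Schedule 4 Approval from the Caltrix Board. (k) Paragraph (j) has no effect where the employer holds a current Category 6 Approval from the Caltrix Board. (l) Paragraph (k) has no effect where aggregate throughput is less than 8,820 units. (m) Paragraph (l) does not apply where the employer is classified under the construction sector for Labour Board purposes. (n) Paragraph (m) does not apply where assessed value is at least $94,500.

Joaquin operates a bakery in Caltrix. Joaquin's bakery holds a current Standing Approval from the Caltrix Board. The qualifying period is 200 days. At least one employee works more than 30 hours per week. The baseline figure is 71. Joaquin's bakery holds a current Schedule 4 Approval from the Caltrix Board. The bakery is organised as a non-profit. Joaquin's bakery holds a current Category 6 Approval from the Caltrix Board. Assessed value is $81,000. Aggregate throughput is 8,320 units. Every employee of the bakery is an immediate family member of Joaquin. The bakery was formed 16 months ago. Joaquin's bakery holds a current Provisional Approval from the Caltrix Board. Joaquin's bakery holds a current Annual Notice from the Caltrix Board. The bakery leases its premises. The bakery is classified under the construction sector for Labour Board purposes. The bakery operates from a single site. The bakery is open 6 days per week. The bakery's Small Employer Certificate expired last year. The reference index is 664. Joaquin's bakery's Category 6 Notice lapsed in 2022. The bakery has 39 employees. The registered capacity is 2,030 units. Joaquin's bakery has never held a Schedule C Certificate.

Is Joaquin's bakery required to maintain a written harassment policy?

Exception (a) does not apply: the Small Employer Certificate has expired.
Exception (b)'s conditions are all satisfied: a current Standing Approval is held; the baseline figure is 71, meeting the 68 threshold. But applying paragraph (g): (g) operates — at least one employee exceeds 30 hours/week. (b) is therefore removed.
Exception (c) fails — no current Category 6 Notice is held.
Exception (d) fails — the Schedule C Certificate is not current.
All of (e)'s requirements are met (the employer operates from a single site; every employee is an immediate family member; the employer's headcount is 39, under the 40 limit). But applying paragraphs (i)–(n): (i) operates against (e): the reference index is 664, under the 673 limit. (j) would limit (i) — a current Schedule 4 Approval is held — but (k) sets (j) aside: (k) is engaged — a current Category 6 Approval is held. (l) would limit (k) — aggregate throughput is 8,320 units, less than the 8,820 units limit — but (m) sets (l) aside: (m) operates against (l): the bakery is classified under the construction sector. (n), which would lift (m), is inapplicable — assessed value is $81,000, short of $94,500. (e) is therefore removed.
No exception applies. The general rule governs.

Yes — Joaquin's bakery must maintain a written harassment policy.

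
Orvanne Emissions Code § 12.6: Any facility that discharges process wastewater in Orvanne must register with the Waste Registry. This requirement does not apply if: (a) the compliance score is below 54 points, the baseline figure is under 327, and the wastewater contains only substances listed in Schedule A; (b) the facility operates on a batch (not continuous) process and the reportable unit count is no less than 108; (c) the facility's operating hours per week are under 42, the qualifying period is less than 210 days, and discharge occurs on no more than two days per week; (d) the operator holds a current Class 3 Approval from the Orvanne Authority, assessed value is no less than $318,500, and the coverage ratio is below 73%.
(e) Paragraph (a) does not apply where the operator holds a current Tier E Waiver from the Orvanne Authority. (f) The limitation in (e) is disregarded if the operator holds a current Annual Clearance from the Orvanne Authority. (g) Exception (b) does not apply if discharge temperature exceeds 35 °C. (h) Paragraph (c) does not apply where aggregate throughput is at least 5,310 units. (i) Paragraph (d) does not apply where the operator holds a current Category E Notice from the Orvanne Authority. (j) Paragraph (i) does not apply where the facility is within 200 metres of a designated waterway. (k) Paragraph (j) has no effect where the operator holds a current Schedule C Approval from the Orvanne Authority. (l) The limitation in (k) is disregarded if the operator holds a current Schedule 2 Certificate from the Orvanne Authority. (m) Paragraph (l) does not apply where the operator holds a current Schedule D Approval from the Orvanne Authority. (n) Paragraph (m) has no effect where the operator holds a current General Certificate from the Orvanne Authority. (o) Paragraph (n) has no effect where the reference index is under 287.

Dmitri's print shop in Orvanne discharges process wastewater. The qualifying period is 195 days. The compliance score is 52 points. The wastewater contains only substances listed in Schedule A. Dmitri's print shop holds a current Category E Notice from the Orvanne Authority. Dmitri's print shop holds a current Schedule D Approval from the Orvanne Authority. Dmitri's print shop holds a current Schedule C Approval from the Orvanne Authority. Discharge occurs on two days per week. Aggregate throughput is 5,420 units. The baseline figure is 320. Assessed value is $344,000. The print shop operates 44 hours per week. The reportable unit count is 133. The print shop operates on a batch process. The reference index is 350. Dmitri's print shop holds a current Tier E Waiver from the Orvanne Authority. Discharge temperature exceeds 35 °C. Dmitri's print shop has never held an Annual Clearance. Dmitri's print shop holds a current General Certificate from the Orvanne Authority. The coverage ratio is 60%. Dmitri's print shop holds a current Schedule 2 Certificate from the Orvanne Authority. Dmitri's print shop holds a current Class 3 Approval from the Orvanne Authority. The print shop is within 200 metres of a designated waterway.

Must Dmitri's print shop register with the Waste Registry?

Exception (a): the compliance score is 52 points, below the 54 points limit; the baseline figure is 320, under the 327 limit; the wastewater is Schedule-A-only — every condition holds. Turning to paragraphs (e)–(f): (e) is triggered — a current Tier E Waiver is held. (f), which would lift (e), does not operate here — there is no Annual Clearance in force. Exception (a) does not apply.
All of (b)'s requirements are met (the facility operates on a batch process; the reportable unit count is 133, meeting the 108 threshold). But applying paragraph (g): (g) operates against (b): discharge temperature exceeds 35 °C. So (b) is unavailable.
Exception (c) requires that the facility's operating hours per week are under 42; but the facility's operating hours per week are 44, not under 42, so (c) is unavailable.
Exception (d)'s conditions are all satisfied: a current Class 3 Approval is held; assessed value is $344,000, meeting the $318,500 threshold; the coverage ratio is 60%, below the 73% limit. Considering the limiting provisions: (i) would limit (d) — a current Category E Notice is held — but (j) sets (i) aside: (j) operates against (i): the print shop is within 200 m of a designated waterway. (k) operates (a current Schedule C Approval is held), but is overridden by (l): (l) is engaged — a current Schedule 2 Certificate is held. (m) applies (a current Schedule D Approval is held), but is itself disapplied by (n): (n) operates against (m): a current General Certificate is held. (o), which would lift (n), is inapplicable — the reference index is 350, not under 287. So (d) applies.

No — exception (d) applies; Dmitri's print shop is not required to register with the Waste Registry.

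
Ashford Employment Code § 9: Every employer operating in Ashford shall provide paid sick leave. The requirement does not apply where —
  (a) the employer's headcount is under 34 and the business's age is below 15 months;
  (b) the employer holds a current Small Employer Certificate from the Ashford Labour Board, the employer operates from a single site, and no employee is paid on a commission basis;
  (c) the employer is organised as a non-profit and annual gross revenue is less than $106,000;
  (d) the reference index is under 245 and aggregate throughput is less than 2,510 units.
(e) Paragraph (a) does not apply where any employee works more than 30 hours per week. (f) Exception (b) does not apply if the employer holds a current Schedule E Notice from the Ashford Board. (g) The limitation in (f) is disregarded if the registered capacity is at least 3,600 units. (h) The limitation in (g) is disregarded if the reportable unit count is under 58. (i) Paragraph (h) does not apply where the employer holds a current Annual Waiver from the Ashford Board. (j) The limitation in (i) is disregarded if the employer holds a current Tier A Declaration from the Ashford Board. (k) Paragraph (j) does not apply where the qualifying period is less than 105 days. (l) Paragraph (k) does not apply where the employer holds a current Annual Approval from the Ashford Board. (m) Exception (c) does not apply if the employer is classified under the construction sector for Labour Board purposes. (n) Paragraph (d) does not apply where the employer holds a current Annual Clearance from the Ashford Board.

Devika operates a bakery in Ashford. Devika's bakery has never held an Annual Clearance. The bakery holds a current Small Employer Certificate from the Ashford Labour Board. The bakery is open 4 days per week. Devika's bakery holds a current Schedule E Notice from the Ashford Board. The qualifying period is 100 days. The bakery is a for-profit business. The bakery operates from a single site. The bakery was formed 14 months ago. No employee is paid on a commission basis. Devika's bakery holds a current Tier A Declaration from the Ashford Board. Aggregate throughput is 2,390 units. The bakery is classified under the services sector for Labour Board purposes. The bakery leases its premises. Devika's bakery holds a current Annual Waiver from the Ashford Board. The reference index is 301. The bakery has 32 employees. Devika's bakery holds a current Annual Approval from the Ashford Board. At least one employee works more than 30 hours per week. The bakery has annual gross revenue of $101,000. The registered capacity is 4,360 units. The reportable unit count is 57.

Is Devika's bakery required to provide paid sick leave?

Yes — Devika's bakery must provide paid sick leave.

All of (a)'s requirements are met (the employer's headcount is 32, under the 34 limit; the business's age is 14 months, below the 15 months limit). However, paragraph (e) must be considered: (e) operates against (a): at least one employee exceeds 30 hours/week. So (a) is unavailable.
Exception (b) is satisfied on its face — a current Small Employer Certificate is held; the employer operates from a single site; no employee is paid on commission. But applying paragraphs (f)–(l): (f) operates against (b): a current Schedule E Notice is held. (g) is triggered (the registered capacity is 4,360 units, meeting the 3,600 units threshold), but yields to (h): (h) operates against (g): the reportable unit count is 57, under the 58 limit. (i) is engaged (a current Annual Waiver is held), but is displaced by (j): (j) operates against (i): a current Tier A Declaration is held. (k) applies (the qualifying period is 100 days, less than the 105 days limit), but is displaced by (l): (l) operates — a current Annual Approval is held. So (b) is unavailable.
Exception (c) requires that the employer is organised as a non-profit; but the employer is for-profit, so (c) is unavailable.
Exception (d) requires that the reference index is under 245; but the reference index is 301, not under 245, so (d) is unavailable.
No exception displaces § 9.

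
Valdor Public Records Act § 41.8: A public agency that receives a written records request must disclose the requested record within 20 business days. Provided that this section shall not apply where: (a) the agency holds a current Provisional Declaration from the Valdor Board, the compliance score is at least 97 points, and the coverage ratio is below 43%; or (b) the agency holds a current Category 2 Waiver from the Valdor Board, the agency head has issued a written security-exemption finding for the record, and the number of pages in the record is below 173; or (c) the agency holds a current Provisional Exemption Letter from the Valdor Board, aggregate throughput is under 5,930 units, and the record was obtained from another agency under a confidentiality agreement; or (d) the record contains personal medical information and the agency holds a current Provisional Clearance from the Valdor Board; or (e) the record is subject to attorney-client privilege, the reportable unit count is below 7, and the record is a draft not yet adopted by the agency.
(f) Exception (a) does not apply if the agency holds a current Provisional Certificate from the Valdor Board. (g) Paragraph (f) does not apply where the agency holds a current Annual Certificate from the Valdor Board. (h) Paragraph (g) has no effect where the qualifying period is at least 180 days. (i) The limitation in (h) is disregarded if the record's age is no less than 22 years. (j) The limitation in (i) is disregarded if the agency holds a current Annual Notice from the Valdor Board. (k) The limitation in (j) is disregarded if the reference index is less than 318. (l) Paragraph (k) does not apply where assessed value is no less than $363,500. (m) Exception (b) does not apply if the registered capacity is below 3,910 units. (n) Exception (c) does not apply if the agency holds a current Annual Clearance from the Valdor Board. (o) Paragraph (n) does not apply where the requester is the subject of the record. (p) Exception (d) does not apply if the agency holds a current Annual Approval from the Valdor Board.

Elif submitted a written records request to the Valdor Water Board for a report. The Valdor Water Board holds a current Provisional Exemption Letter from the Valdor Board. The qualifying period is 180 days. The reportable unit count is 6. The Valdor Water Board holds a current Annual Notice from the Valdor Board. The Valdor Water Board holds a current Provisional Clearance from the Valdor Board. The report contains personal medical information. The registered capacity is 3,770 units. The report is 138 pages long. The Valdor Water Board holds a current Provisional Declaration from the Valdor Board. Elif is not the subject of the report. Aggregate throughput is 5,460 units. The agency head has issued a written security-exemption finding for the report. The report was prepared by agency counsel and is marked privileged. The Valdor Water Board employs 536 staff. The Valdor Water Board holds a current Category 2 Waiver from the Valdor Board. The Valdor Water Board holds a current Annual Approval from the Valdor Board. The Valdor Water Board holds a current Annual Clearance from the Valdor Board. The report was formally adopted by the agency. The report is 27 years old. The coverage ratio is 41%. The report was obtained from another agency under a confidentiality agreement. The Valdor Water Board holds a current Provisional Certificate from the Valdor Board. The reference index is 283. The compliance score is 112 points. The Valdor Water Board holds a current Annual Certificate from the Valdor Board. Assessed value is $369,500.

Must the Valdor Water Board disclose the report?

Exception (a) is satisfied on its face — a current Provisional Declaration is held; the compliance score is 112 points, meeting the 97 points threshold; the coverage ratio is 41%, below the 43% limit. But applying paragraphs (f)–(l): (f) operates against (a): a current Provisional Certificate is held. (g) would limit (f) — a current Annual Certificate is held — but (h) sets (g) aside: (h) operates against (g): the qualifying period is 180 days, meeting the 180 days threshold. (i) would limit (h) — the record's age is 27 years, meeting the 22 years threshold — but (j) sets (i) aside: (j) is triggered — a current Annual Notice is held. (k) operates (the reference index is 283, less than the 318 limit), but is set aside by (l): (l) operates against (k): assessed value is $369,500, meeting the $363,500 threshold. Exception (a) does not apply.
All of (b)'s requirements are met (a current Category 2 Waiver is held; a written security-exemption finding has been issued; the number of pages in the record is 138, below the 173 limit). However, paragraph (m) must be considered: (m) operates against (b): the registered capacity is 3,770 units, below the 3,910 units limit. So (b) is unavailable.
Exception (c) is satisfied on its face — a current Provisional Exemption Letter is held; aggregate throughput is 5,460 units, under the 5,930 units limit; the report was obtained under a confidentiality agreement. But: (n) operates against (c): a current Annual Clearance is held. (o) does not operate here (Elif is not the subject of the report), so (n) stands. So (c) is unavailable.
Exception (d) is satisfied on its face — the report contains personal medical information; a current Provisional Clearance is held. But: (p) is engaged — a current Annual Approval is held. Exception (d) does not apply.
Exception (e) does not apply: the report has been formally adopted.
Every exception is unavailable, so the rule governs.

Yes — the Valdor Water Board must disclose the report.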